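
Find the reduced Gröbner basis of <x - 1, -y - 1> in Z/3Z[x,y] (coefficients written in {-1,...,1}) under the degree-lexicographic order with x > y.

G = {x - 1, y + 1}

This is the nonlinear analogue of row-reducing a linear system.

f_1 = x - 1, LT = x.
f_2 = -y - 1, LT = y.

The S-polynomials (S(f_1,f_2)) all reduce to 0 modulo the current basis, so we have a Gröbner basis.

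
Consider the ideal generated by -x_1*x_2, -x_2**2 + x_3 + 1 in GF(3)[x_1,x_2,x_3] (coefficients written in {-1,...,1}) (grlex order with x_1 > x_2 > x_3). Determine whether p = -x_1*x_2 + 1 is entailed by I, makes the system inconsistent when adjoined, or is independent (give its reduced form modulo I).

Adjoining -x_1*x_2 + 1 makes the ideal the whole ring: the system is inconsistent.

First compute the reduced Gröbner basis of I by Buchberger's algorithm.
f_1 = -x_1*x_2, LT = x_1*x_2.
f_2 = -x_2**2 + x_3 + 1, LT = x_2**2.

S(f_1,f_2): lcm = x_1*x_2**2. S = x_1*x_3 + x_1.
  leading term x_1*x_3: no divisor's leading term divides it; move x_1*x_3 to the remainder.
  leading term x_1: no divisor's leading term divides it; move x_1 to the remainder.
  remainder x_1*x_3 + x_1 ≠ 0; add h_3 = x_1*x_3 + x_1 to the basis.

The other S-polynomials (S(f_1,h_3), S(f_2,h_3)) all reduce to 0 modulo the current basis, so we have a Gröbner basis.
Inter-reduce: drop elements whose leading term is divisible by another's, tail-reduce, and make monic.
Reduced Gröbner basis: {x_1*x_2, x_1*x_3 + x_1, x_2**2 - x_3 - 1}.
Label its elements g_1 = x_1*x_2, g_2 = x_1*x_3 + x_1, g_3 = x_2**2 - x_3 - 1.

Reduce p = -x_1*x_2 + 1 modulo G:
  leading term x_1*x_2: subtract (-1)·g_1 from -x_1*x_2 + 1 → 1
  leading term 1: no divisor's leading term divides it; move 1 to the remainder.
  normal form = 1.
The normal form is nonzero, so p ∉ I. Since p minus its normal form lies in I, I + (p) = I + (r) where r = 1; decide whether this ideal is the whole ring.
Here r = 1 is a nonzero constant, hence a unit: 1 ∈ I + (p), the Gröbner basis of I + (p) is {1}, and the enlarged system has no common solution — adjoining p is inconsistent.

Ideal membership is decidable via reduction modulo a Gröbner basis.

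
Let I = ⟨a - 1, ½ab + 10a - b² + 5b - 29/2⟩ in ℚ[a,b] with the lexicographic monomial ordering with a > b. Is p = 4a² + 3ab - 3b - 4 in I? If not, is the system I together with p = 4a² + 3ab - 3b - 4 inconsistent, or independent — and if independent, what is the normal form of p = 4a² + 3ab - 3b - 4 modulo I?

4a² + 3ab - 3b - 4 lies in I (it reduces to 0).

First compute the reduced Gröbner basis of I by Buchberger's algorithm.
f_1 = a - 1, LT = a.
f_2 = ½ab + 10a - b² + 5b - 29/2, LT = ab.

S(f_1,f_2): lcm = ab. S = -20a + 2b² - 11b + 29.
  leading term a: subtract (-20)·f_1 from -20a + 2b² - 11b + 29 → 2b² - 11b + 9
  leading term b²: no divisor's leading term divides it; move 2b² to the remainder.
  leading term b: no divisor's leading term divides it; move -11b to the remainder.
  leading term 1: no divisor's leading term divides it; move 9 to the remainder.
  remainder 2b² - 11b + 9 ≠ 0; add h_3 = 2b² - 11b + 9 to the basis.

S(f_1,h_3): leading monomials are coprime, so the S-polynomial reduces to 0 (Buchberger's first criterion).
S(f_2,h_3): lcm = ab². S = 51/2ab - 9/2a - 2b³ + 10b² - 29b.
  leading term ab: subtract (51/2b)·f_1 from 51/2ab - 9/2a - 2b³ + 10b² - 29b → -9/2a - 2b³ + 10b² - 7/2b
  leading term a: subtract (-9/2)·f_1 from -9/2a - 2b³ + 10b² - 7/2b → -2b³ + 10b² - 7/2b - 9/2
  leading term b³: subtract (-b)·h_3 from -2b³ + 10b² - 7/2b - 9/2 → -b² + 11/2b - 9/2
  leading term b²: subtract (-½)·h_3 from -b² + 11/2b - 9/2 → 0
  remainder 0.

Every S-polynomial of the final basis reduces to 0, so we have a Gröbner basis.
Inter-reduce: drop elements whose leading term is divisible by another's, tail-reduce, and make monic.
Reduced Gröbner basis: {a - 1, b² - 11/2b + 9/2}.
Label its elements g_1 = a - 1, g_2 = b² - 11/2b + 9/2.

Reduce p = 4a² + 3ab - 3b - 4 modulo G:
  leading term a²: subtract (4a)·g_1 from 4a² + 3ab - 3b - 4 → 3ab + 4a - 3b - 4
  leading term ab: subtract (3b)·g_1 from 3ab + 4a - 3b - 4 → 4a - 4
  leading term a: subtract (4)·g_1 from 4a - 4 → 0
  normal form = 0.
Since the normal form is 0, p ∈ I.

The remainder on division by a Gröbner basis is unique — it is the normal form.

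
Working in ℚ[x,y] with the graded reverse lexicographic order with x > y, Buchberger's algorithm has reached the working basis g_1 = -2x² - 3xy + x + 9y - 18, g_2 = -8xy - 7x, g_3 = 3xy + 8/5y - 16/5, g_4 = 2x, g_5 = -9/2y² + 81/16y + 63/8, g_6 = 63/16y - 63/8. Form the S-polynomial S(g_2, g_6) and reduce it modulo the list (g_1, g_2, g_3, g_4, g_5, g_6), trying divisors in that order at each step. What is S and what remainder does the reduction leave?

lcm(LM(g_2), LM(g_6)) = xy.
S = (lcm/LT(g_2))·g_2 − (lcm/LT(g_6))·g_6 = 23/8x.
Reduce S modulo (g_1, g_2, g_3, g_4, g_5, g_6) in that order:
  leading term x: subtract (23/16)·g_4 from 23/8x → 0
The remainder is 0, so this S-polynomial contributes no new basis element.

S(g_2, g_6) = 23/8x; remainder on division = 0.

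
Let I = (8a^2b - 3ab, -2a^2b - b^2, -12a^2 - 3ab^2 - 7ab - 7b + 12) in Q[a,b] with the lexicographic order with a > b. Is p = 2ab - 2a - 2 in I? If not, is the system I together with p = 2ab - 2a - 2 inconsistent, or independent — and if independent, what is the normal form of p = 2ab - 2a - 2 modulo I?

First compute the reduced Gröbner basis of I by Buchberger's algorithm.
f_1 = 8a^2b - 3ab, LT = a^2b.
f_2 = -2a^2b - b^2, LT = a^2b.
f_3 = -12a^2 - 3ab^2 - 7ab - 7b + 12, LT = a^2.

S(f_1,f_2): lcm = a^2b. S = -3/8ab - 1/2b^2.
  leading term ab: no divisor's leading term divides it; move -3/8ab to the remainder.
  leading term b^2: no divisor's leading term divides it; move -1/2b^2 to the remainder.
  remainder -3/8ab - 1/2b^2 ≠ 0; add h_4 = -3/8ab - 1/2b^2 to the basis.

S(f_1,f_3): lcm = a^2b. S = -1/4ab^3 - 7/12ab^2 - 3/8ab - 7/12b^2 + b.
  leading term ab^3: subtract (2/3b^2)·h_4 from -1/4ab^3 - 7/12ab^2 - 3/8ab - 7/12b^2 + b → -7/12ab^2 - 3/8ab + 1/3b^4 - 7/12b^2 + b
  leading term ab^2: subtract (14/9b)·h_4 from -7/12ab^2 - 3/8ab + 1/3b^4 - 7/12b^2 + b → -3/8ab + 1/3b^4 + 7/9b^3 - 7/12b^2 + b
  leading term ab: subtract (1)·h_4 from -3/8ab + 1/3b^4 + 7/9b^3 - 7/12b^2 + b → 1/3b^4 + 7/9b^3 - 1/12b^2 + b
  leading term b^4: no divisor's leading term divides it; move 1/3b^4 to the remainder.
  leading term b^3: no divisor's leading term divides it; move 7/9b^3 to the remainder.
  leading term b^2: no divisor's leading term divides it; move -1/12b^2 to the remainder.
  leading term b: no divisor's leading term divides it; move b to the remainder.
  remainder 1/3b^4 + 7/9b^3 - 1/12b^2 + b ≠ 0; add h_5 = 1/3b^4 + 7/9b^3 - 1/12b^2 + b to the basis.

S(f_1,h_4): lcm = a^2b. S = -4/3ab^2 - 3/8ab.
  leading term ab^2: subtract (32/9b)·h_4 from -4/3ab^2 - 3/8ab → -3/8ab + 16/9b^3
  leading term ab: subtract (1)·h_4 from -3/8ab + 16/9b^3 → 16/9b^3 + 1/2b^2
  leading term b^3: no divisor's leading term divides it; move 16/9b^3 to the remainder.
  leading term b^2: no divisor's leading term divides it; move 1/2b^2 to the remainder.
  remainder 16/9b^3 + 1/2b^2 ≠ 0; add h_6 = 16/9b^3 + 1/2b^2 to the basis.

S(f_1,h_6): lcm = a^2b^3. S = -9/32a^2b^2 - 3/8ab^3.
  leading term a^2b^2: subtract (-9/256b)·f_1 from -9/32a^2b^2 - 3/8ab^3 → -3/8ab^3 - 27/256ab^2
  leading term ab^3: subtract (b^2)·h_4 from -3/8ab^3 - 27/256ab^2 → -27/256ab^2 + 1/2b^4
  leading term ab^2: subtract (9/32b)·h_4 from -27/256ab^2 + 1/2b^4 → 1/2b^4 + 9/64b^3
  leading term b^4: subtract (3/2)·h_5 from 1/2b^4 + 9/64b^3 → -197/192b^3 + 1/8b^2 - 3/2b
  leading term b^3: subtract (-591/1024)·h_6 from -197/192b^3 + 1/8b^2 - 3/2b → 847/2048b^2 - 3/2b
  leading term b^2: no divisor's leading term divides it; move 847/2048b^2 to the remainder.
  leading term b: no divisor's leading term divides it; move -3/2b to the remainder.
  remainder 847/2048b^2 - 3/2b ≠ 0; add h_7 = 847/2048b^2 - 3/2b to the basis.

S(f_1,h_7): lcm = a^2b^2. S = 3072/847a^2b - 3/8ab^2.
  leading term a^2b: subtract (384/847)·f_1 from 3072/847a^2b - 3/8ab^2 → -3/8ab^2 + 1152/847ab
  leading term ab^2: subtract (b)·h_4 from -3/8ab^2 + 1152/847ab → 1152/847ab + 1/2b^3
  leading term ab: subtract (-3072/847)·h_4 from 1152/847ab + 1/2b^3 → 1/2b^3 - 1536/847b^2
  leading term b^3: subtract (9/32)·h_6 from 1/2b^3 - 1536/847b^2 → -105927/54208b^2
  leading term b^2: subtract (-3389664/717409)·h_7 from -105927/54208b^2 → -5084496/717409b
  leading term b: no divisor's leading term divides it; move -5084496/717409b to the remainder.
  remainder -5084496/717409b ≠ 0; add h_8 = -5084496/717409b to the basis.

The other S-polynomials (S(f_2,f_3), S(f_2,h_4), S(f_3,h_4), S(f_1,h_5), S(f_2,h_5), S(f_3,h_5), S(h_4,h_5), S(f_2,h_6), S(f_3,h_6), S(h_4,h_6), S(h_5,h_6), S(f_2,h_7), S(f_3,h_7), S(h_4,h_7), S(h_5,h_7), S(h_6,h_7), S(f_1,h_8), S(f_2,h_8), S(f_3,h_8), S(h_4,h_8), S(h_5,h_8), S(h_6,h_8), S(h_7,h_8)) all reduce to 0 modulo the current basis, so we have a Gröbner basis.
Inter-reduce: drop elements whose leading term is divisible by another's, tail-reduce, and make monic.
Reduced Gröbner basis: {a^2 - 1, b}.
Label its elements g_1 = a^2 - 1, g_2 = b.

Reduce p = 2ab - 2a - 2 modulo G:
  leading term ab: subtract (2a)·g_2 from 2ab - 2a - 2 → -2a - 2
  leading term a: no divisor's leading term divides it; move -2a to the remainder.
  leading term 1: no divisor's leading term divides it; move -2 to the remainder.
  normal form = -2a - 2.
The normal form is nonzero, so p ∉ I. Since p minus its normal form lies in I, I + (p) = I + (r) where r = -2a - 2; decide whether this ideal is the whole ring.
Run Buchberger on G together with r (pairs among the g_i already reduce to 0 since G is a Gröbner basis):
g_1 = a^2 - 1, LT = a^2.
g_2 = b, LT = b.
r = -2a - 2, LT = a.

The S-polynomials (S(g_1,g_2), S(g_1,r), S(g_2,r)) all reduce to 0 modulo the current basis, so we have a Gröbner basis.
Inter-reduce: drop elements whose leading term is divisible by another's, tail-reduce, and make monic.
Reduced Gröbner basis: {a + 1, b}.
The reduced Gröbner basis of I + (p) is {a + 1, b} ≠ {1}, a proper ideal, so the enlarged system stays consistent: p is independent of I, with normal form -2a - 2.

2ab - 2a - 2 is independent of I; its normal form modulo I is -2a - 2.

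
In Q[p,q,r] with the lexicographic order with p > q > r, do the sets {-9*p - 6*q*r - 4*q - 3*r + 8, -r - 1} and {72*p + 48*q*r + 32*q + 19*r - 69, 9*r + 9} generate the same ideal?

Since reduced Gröbner bases are canonical representatives of ideals under a given ordering, it suffices to compute and compare them.
Buchberger on the first generating set:
f_1 = -9*p - 6*q*r - 4*q - 3*r + 8, LT = p.
f_2 = -r - 1, LT = r.

The S-polynomials (S(f_1,f_2)) all reduce to 0 modulo the current basis, so we have a Gröbner basis.
Inter-reduce: drop elements whose leading term is divisible by another's, tail-reduce, and make monic.
Reduced Gröbner basis: {p - 2/9*q - 11/9, r + 1}.

Buchberger on the second generating set:
h_1 = 72*p + 48*q*r + 32*q + 19*r - 69, LT = p.
h_2 = 9*r + 9, LT = r.

The S-polynomials (S(h_1,h_2)) all reduce to 0 modulo the current basis, so we have a Gröbner basis.
Inter-reduce: drop elements whose leading term is divisible by another's, tail-reduce, and make monic.
Reduced Gröbner basis: {p - 2/9*q - 11/9, r + 1}.

These coincide, so the ideals are equal.

Yes, the ideals are equal.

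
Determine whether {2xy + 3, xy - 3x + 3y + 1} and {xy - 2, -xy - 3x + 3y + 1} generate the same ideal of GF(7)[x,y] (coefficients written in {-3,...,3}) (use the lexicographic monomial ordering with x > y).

No, the ideals differ.

Equality of ideals is decidable: compute both reduced Gröbner bases (unique for the ordering) and check whether they agree.
Buchberger on the first generating set:
f_1 = 2xy + 3, LT = xy.
f_2 = xy - 3x + 3y + 1, LT = xy.

S(f_1,f_2): lcm = xy. S = 3x - 3y - 3.
  leading term x: no divisor's leading term divides it; move 3x to the remainder.
  leading term y: no divisor's leading term divides it; move -3y to the remainder.
  leading term 1: no divisor's leading term divides it; move -3 to the remainder.
  remainder 3x - 3y - 3 ≠ 0; add g_3 = 3x - 3y - 3 to the basis.

S(f_1,g_3): lcm = xy. S = y^2 + y - 2.
  leading term y^2: no divisor's leading term divides it; move y^2 to the remainder.
  leading term y: no divisor's leading term divides it; move y to the remainder.
  leading term 1: no divisor's leading term divides it; move -2 to the remainder.
  remainder y^2 + y - 2 ≠ 0; add g_4 = y^2 + y - 2 to the basis.

The other S-polynomials (S(f_2,g_3), S(f_1,g_4), S(f_2,g_4), S(g_3,g_4)) all reduce to 0 modulo the current basis, so we have a Gröbner basis.
Inter-reduce: drop elements whose leading term is divisible by another's, tail-reduce, and make monic.
Reduced Gröbner basis: {x - y - 1, y^2 + y - 2}.

Buchberger on the second generating set:
h_1 = xy - 2, LT = xy.
h_2 = -xy - 3x + 3y + 1, LT = xy.

S(h_1,h_2): lcm = xy. S = -3x + 3y - 1.
  leading term x: no divisor's leading term divides it; move -3x to the remainder.
  leading term y: no divisor's leading term divides it; move 3y to the remainder.
  leading term 1: no divisor's leading term divides it; move -1 to the remainder.
  remainder -3x + 3y - 1 ≠ 0; add k_3 = -3x + 3y - 1 to the basis.

S(h_1,k_3): lcm = xy. S = y^2 + 2y - 2.
  leading term y^2: no divisor's leading term divides it; move y^2 to the remainder.
  leading term y: no divisor's leading term divides it; move 2y to the remainder.
  leading term 1: no divisor's leading term divides it; move -2 to the remainder.
  remainder y^2 + 2y - 2 ≠ 0; add k_4 = y^2 + 2y - 2 to the basis.

The other S-polynomials (S(h_2,k_3), S(h_1,k_4), S(h_2,k_4), S(k_3,k_4)) all reduce to 0 modulo the current basis, so we have a Gröbner basis.
Inter-reduce: drop elements whose leading term is divisible by another's, tail-reduce, and make monic.
Reduced Gröbner basis: {x - y - 2, y^2 + 2y - 2}.

Since the reduced bases disagree, the two ideals are not the same.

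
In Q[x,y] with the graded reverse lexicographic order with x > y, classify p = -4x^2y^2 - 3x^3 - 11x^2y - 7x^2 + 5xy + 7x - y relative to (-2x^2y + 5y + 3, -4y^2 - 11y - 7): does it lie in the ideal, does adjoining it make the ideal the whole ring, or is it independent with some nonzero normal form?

-4x^2y^2 - 3x^3 - 11x^2y - 7x^2 + 5xy + 7x - y is independent of I; its normal form modulo I is 53/7xy + 46/7x - y.

First compute the reduced Gröbner basis of I by Buchberger's algorithm.
f_1 = -2x^2y + 5y + 3, LT = x^2y.
f_2 = -4y^2 - 11y - 7, LT = y^2.

S(f_1,f_2): lcm = x^2y^2. S = -11/4x^2y - 7/4x^2 - 5/2y^2 - 3/2y.
  leading term x^2y: subtract (11/8)·f_1 from -11/4x^2y - 7/4x^2 - 5/2y^2 - 3/2y → -7/4x^2 - 5/2y^2 - 67/8y - 33/8
  leading term x^2: no divisor's leading term divides it; move -7/4x^2 to the remainder.
  leading term y^2: subtract (5/8)·f_2 from -5/2y^2 - 67/8y - 33/8 → -3/2y + 1/4
  leading term y: no divisor's leading term divides it; move -3/2y to the remainder.
  leading term 1: no divisor's leading term divides it; move 1/4 to the remainder.
  remainder -7/4x^2 - 3/2y + 1/4 ≠ 0; add h_3 = -7/4x^2 - 3/2y + 1/4 to the basis.

The other S-polynomials (S(f_1,h_3), S(f_2,h_3)) all reduce to 0 modulo the current basis, so we have a Gröbner basis.
Inter-reduce: drop elements whose leading term is divisible by another's, tail-reduce, and make monic.
Reduced Gröbner basis: {x^2 + 6/7y - 1/7, y^2 + 11/4y + 7/4}.
Label its elements g_1 = x^2 + 6/7y - 1/7, g_2 = y^2 + 11/4y + 7/4.

Reduce p = -4x^2y^2 - 3x^3 - 11x^2y - 7x^2 + 5xy + 7x - y modulo G:
  leading term x^2y^2: subtract (-4y^2)·g_1 from -4x^2y^2 - 3x^3 - 11x^2y - 7x^2 + 5xy + 7x - y → -3x^3 - 11x^2y + 24/7y^3 - 7x^2 + 5xy - 4/7y^2 + 7x - y
  leading term x^3: subtract (-3x)·g_1 from -3x^3 - 11x^2y + 24/7y^3 - 7x^2 + 5xy - 4/7y^2 + 7x - y → -11x^2y + 24/7y^3 - 7x^2 + 53/7xy - 4/7y^2 + 46/7x - y
  leading term x^2y: subtract (-11y)·g_1 from -11x^2y + 24/7y^3 - 7x^2 + 53/7xy - 4/7y^2 + 46/7x - y → 24/7y^3 - 7x^2 + 53/7xy + 62/7y^2 + 46/7x - 18/7y
  leading term y^3: subtract (24/7y)·g_2 from 24/7y^3 - 7x^2 + 53/7xy + 62/7y^2 + 46/7x - 18/7y → -7x^2 + 53/7xy - 4/7y^2 + 46/7x - 60/7y
  leading term x^2: subtract (-7)·g_1 from -7x^2 + 53/7xy - 4/7y^2 + 46/7x - 60/7y → 53/7xy - 4/7y^2 + 46/7x - 18/7y - 1
  leading term xy: no divisor's leading term divides it; move 53/7xy to the remainder.
  leading term y^2: subtract (-4/7)·g_2 from -4/7y^2 + 46/7x - 18/7y - 1 → 46/7x - y
  leading term x: no divisor's leading term divides it; move 46/7x to the remainder.
  leading term y: no divisor's leading term divides it; move -y to the remainder.
  normal form = 53/7xy + 46/7x - y.
The normal form is nonzero, so p ∉ I. Since p minus its normal form lies in I, I + (p) = I + (r) where r = 53/7xy + 46/7x - y; decide whether this ideal is the whole ring.
Run Buchberger on G together with r (pairs among the g_i already reduce to 0 since G is a Gröbner basis):
g_1 = x^2 + 6/7y - 1/7, LT = x^2.
g_2 = y^2 + 11/4y + 7/4, LT = y^2.
r = 53/7xy + 46/7x - y, LT = xy.

S(g_1,r): lcm = x^2y. S = -46/53x^2 + 7/53xy + 6/7y^2 - 1/7y.
  leading term x^2: subtract (-46/53)·g_1 from -46/53x^2 + 7/53xy + 6/7y^2 - 1/7y → 7/53xy + 6/7y^2 + 223/371y - 46/371
  leading term xy: subtract (49/2809)·r from 7/53xy + 6/7y^2 + 223/371y - 46/371 → 6/7y^2 - 322/2809x + 12162/19663y - 46/371
  leading term y^2: subtract (6/7)·g_2 from 6/7y^2 - 322/2809x + 12162/19663y - 46/371 → -322/2809x - 68373/39326y - 1205/742
  leading term x: no divisor's leading term divides it; move -322/2809x to the remainder.
  leading term y: no divisor's leading term divides it; move -68373/39326y to the remainder.
  leading term 1: no divisor's leading term divides it; move -1205/742 to the remainder.
  remainder -322/2809x - 68373/39326y - 1205/742 ≠ 0; add m_4 = -322/2809x - 68373/39326y - 1205/742 to the basis.

S(g_2,r): lcm = xy^2. S = 399/212xy + 7/53y^2 + 7/4x.
  leading term xy: subtract (2793/11236)·r from 399/212xy + 7/53y^2 + 7/4x → 7/53y^2 + 1309/11236x + 2793/11236y
  leading term y^2: subtract (7/53)·g_2 from 7/53y^2 + 1309/11236x + 2793/11236y → 1309/11236x - 322/2809y - 49/212
  leading term x: subtract (-187/184)·m_4 from 1309/11236x - 322/2809y - 49/212 → -4847/2576y - 4847/2576
  leading term y: no divisor's leading term divides it; move -4847/2576y to the remainder.
  leading term 1: no divisor's leading term divides it; move -4847/2576 to the remainder.
  remainder -4847/2576y - 4847/2576 ≠ 0; add m_5 = -4847/2576y - 4847/2576 to the basis.

The other S-polynomials (S(g_1,g_2), S(g_1,m_4), S(g_2,m_4), S(r,m_4), S(g_1,m_5), S(g_2,m_5), S(r,m_5), S(m_4,m_5)) all reduce to 0 modulo the current basis, so we have a Gröbner basis.
Inter-reduce: drop elements whose leading term is divisible by another's, tail-reduce, and make monic.
Reduced Gröbner basis: {x - 1, y + 1}.
The reduced Gröbner basis of I + (p) is {x - 1, y + 1} ≠ {1}, a proper ideal, so the enlarged system stays consistent: p is independent of I, with normal form 53/7xy + 46/7x - y.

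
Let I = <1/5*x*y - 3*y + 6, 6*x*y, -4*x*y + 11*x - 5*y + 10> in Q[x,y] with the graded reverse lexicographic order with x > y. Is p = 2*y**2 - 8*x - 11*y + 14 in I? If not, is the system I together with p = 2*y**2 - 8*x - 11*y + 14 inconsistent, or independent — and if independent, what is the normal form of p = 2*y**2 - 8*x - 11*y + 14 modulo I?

First compute the reduced Gröbner basis of I by Buchberger's algorithm.
f_1 = 1/5*x*y - 3*y + 6, LT = x*y.
f_2 = 6*x*y, LT = x*y.
f_3 = -4*x*y + 11*x - 5*y + 10, LT = x*y.

S(f_1,f_2): lcm = x*y. S = -15*y + 30.
  leading term y: no divisor's leading term divides it; move -15*y to the remainder.
  leading term 1: no divisor's leading term divides it; move 30 to the remainder.
  remainder -15*y + 30 ≠ 0; add h_4 = -15*y + 30 to the basis.

S(f_1,f_3): lcm = x*y. S = 11/4*x - 65/4*y + 65/2.
  leading term x: no divisor's leading term divides it; move 11/4*x to the remainder.
  leading term y: subtract (13/12)·h_4 from -65/4*y + 65/2 → 0
  remainder 11/4*x ≠ 0; add h_5 = 11/4*x to the basis.

The other S-polynomials (S(f_2,f_3), S(f_1,h_4), S(f_2,h_4), S(f_3,h_4), S(f_1,h_5), S(f_2,h_5), S(f_3,h_5), S(h_4,h_5)) all reduce to 0 modulo the current basis, so we have a Gröbner basis.
Inter-reduce: drop elements whose leading term is divisible by another's, tail-reduce, and make monic.
Reduced Gröbner basis: {x, y - 2}.
Label its elements g_1 = x, g_2 = y - 2.

Reduce p = 2*y**2 - 8*x - 11*y + 14 modulo G:
  leading term y**2: subtract (2*y)·g_2 from 2*y**2 - 8*x - 11*y + 14 → -8*x - 7*y + 14
  leading term x: subtract (-8)·g_1 from -8*x - 7*y + 14 → -7*y + 14
  leading term y: subtract (-7)·g_2 from -7*y + 14 → 0
  normal form = 0.
Since the normal form is 0, p ∈ I.

The remainder on division by a Gröbner basis is unique — it is the normal form.

2*y**2 - 8*x - 11*y + 14 lies in I (it reduces to 0).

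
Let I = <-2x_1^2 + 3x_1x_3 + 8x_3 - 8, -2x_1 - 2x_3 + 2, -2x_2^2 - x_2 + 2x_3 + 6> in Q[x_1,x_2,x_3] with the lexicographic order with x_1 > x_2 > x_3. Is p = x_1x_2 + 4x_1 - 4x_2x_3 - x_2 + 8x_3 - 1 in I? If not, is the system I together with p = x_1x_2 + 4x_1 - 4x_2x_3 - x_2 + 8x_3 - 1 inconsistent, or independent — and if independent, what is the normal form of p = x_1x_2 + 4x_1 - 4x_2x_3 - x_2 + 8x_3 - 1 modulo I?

Adjoining x_1x_2 + 4x_1 - 4x_2x_3 - x_2 + 8x_3 - 1 makes the ideal the whole ring: the system is inconsistent.

First compute the reduced Gröbner basis of I by Buchberger's algorithm.
f_1 = -2x_1^2 + 3x_1x_3 + 8x_3 - 8, LT = x_1^2.
f_2 = -2x_1 - 2x_3 + 2, LT = x_1.
f_3 = -2x_2^2 - x_2 + 2x_3 + 6, LT = x_2^2.

S(f_1,f_2): lcm = x_1^2. S = -5/2x_1x_3 + x_1 - 4x_3 + 4.
  leading term x_1x_3: subtract (5/4x_3)·f_2 from -5/2x_1x_3 + x_1 - 4x_3 + 4 → x_1 + 5/2x_3^2 - 13/2x_3 + 4
  leading term x_1: subtract (-1/2)·f_2 from x_1 + 5/2x_3^2 - 13/2x_3 + 4 → 5/2x_3^2 - 15/2x_3 + 5
  leading term x_3^2: no divisor's leading term divides it; move 5/2x_3^2 to the remainder.
  leading term x_3: no divisor's leading term divides it; move -15/2x_3 to the remainder.
  leading term 1: no divisor's leading term divides it; move 5 to the remainder.
  remainder 5/2x_3^2 - 15/2x_3 + 5 ≠ 0; add h_4 = 5/2x_3^2 - 15/2x_3 + 5 to the basis.

The other S-polynomials (S(f_1,f_3), S(f_2,f_3), S(f_1,h_4), S(f_2,h_4), S(f_3,h_4)) all reduce to 0 modulo the current basis, so we have a Gröbner basis.
Inter-reduce: drop elements whose leading term is divisible by another's, tail-reduce, and make monic.
Reduced Gröbner basis: {x_1 + x_3 - 1, x_2^2 + 1/2x_2 - x_3 - 3, x_3^2 - 3x_3 + 2}.
Label its elements g_1 = x_1 + x_3 - 1, g_2 = x_2^2 + 1/2x_2 - x_3 - 3, g_3 = x_3^2 - 3x_3 + 2.

Reduce p = x_1x_2 + 4x_1 - 4x_2x_3 - x_2 + 8x_3 - 1 modulo G:
  leading term x_1x_2: subtract (x_2)·g_1 from x_1x_2 + 4x_1 - 4x_2x_3 - x_2 + 8x_3 - 1 → 4x_1 - 5x_2x_3 + 8x_3 - 1
  leading term x_1: subtract (4)·g_1 from 4x_1 - 5x_2x_3 + 8x_3 - 1 → -5x_2x_3 + 4x_3 + 3
  leading term x_2x_3: no divisor's leading term divides it; move -5x_2x_3 to the remainder.
  leading term x_3: no divisor's leading term divides it; move 4x_3 to the remainder.
  leading term 1: no divisor's leading term divides it; move 3 to the remainder.
  normal form = -5x_2x_3 + 4x_3 + 3.
The normal form is nonzero, so p ∉ I. Since p minus its normal form lies in I, I + (p) = I + (r) where r = -5x_2x_3 + 4x_3 + 3; decide whether this ideal is the whole ring.
Run Buchberger on G together with r (pairs among the g_i already reduce to 0 since G is a Gröbner basis):
g_1 = x_1 + x_3 - 1, LT = x_1.
g_2 = x_2^2 + 1/2x_2 - x_3 - 3, LT = x_2^2.
g_3 = x_3^2 - 3x_3 + 2, LT = x_3^2.
r = -5x_2x_3 + 4x_3 + 3, LT = x_2x_3.

S(g_2,r): lcm = x_2^2x_3. S = 13/10x_2x_3 + 3/5x_2 - x_3^2 - 3x_3.
  leading term x_2x_3: subtract (-13/50)·r from 13/10x_2x_3 + 3/5x_2 - x_3^2 - 3x_3 → 3/5x_2 - x_3^2 - 49/25x_3 + 39/50
  leading term x_2: no divisor's leading term divides it; move 3/5x_2 to the remainder.
  leading term x_3^2: subtract (-1)·g_3 from -x_3^2 - 49/25x_3 + 39/50 → -124/25x_3 + 139/50
  leading term x_3: no divisor's leading term divides it; move -124/25x_3 to the remainder.
  leading term 1: no divisor's leading term divides it; move 139/50 to the remainder.
  remainder 3/5x_2 - 124/25x_3 + 139/50 ≠ 0; add m_5 = 3/5x_2 - 124/25x_3 + 139/50 to the basis.

S(g_3,r): lcm = x_2x_3^2. S = -3x_2x_3 + 2x_2 + 4/5x_3^2 + 3/5x_3.
  leading term x_2x_3: subtract (3/5)·r from -3x_2x_3 + 2x_2 + 4/5x_3^2 + 3/5x_3 → 2x_2 + 4/5x_3^2 - 9/5x_3 - 9/5
  leading term x_2: subtract (10/3)·m_5 from 2x_2 + 4/5x_3^2 - 9/5x_3 - 9/5 → 4/5x_3^2 + 221/15x_3 - 166/15
  leading term x_3^2: subtract (4/5)·g_3 from 4/5x_3^2 + 221/15x_3 - 166/15 → 257/15x_3 - 38/3
  leading term x_3: no divisor's leading term divides it; move 257/15x_3 to the remainder.
  leading term 1: no divisor's leading term divides it; move -38/3 to the remainder.
  remainder 257/15x_3 - 38/3 ≠ 0; add m_6 = 257/15x_3 - 38/3 to the basis.

S(r,m_5): lcm = x_2x_3. S = 124/15x_3^2 - 163/30x_3 - 3/5.
  leading term x_3^2: subtract (124/15)·g_3 from 124/15x_3^2 - 163/30x_3 - 3/5 → 581/30x_3 - 257/15
  leading term x_3: subtract (581/514)·m_6 from 581/30x_3 - 257/15 → -3618/1285
  leading term 1: no divisor's leading term divides it; move -3618/1285 to the remainder.
  remainder -3618/1285 ≠ 0; add m_7 = -3618/1285 to the basis.

The other S-polynomials (S(g_1,g_2), S(g_1,g_3), S(g_1,r), S(g_2,g_3), S(g_1,m_5), S(g_2,m_5), S(g_3,m_5), S(g_1,m_6), S(g_2,m_6), S(g_3,m_6), S(r,m_6), S(m_5,m_6), S(g_1,m_7), S(g_2,m_7), S(g_3,m_7), S(r,m_7), S(m_5,m_7), S(m_6,m_7)) all reduce to 0 modulo the current basis, so we have a Gröbner basis.
Inter-reduce: drop elements whose leading term is divisible by another's, tail-reduce, and make monic.
Reduced Gröbner basis: {1}.
The reduced Gröbner basis of I + (p) is {1}: the ideal is the whole ring, so the enlarged system has no common solution — adjoining p is inconsistent.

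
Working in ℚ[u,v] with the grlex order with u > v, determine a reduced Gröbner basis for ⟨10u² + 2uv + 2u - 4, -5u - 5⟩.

f_1 = 10u² + 2uv + 2u - 4, LT = u².
f_2 = -5u - 5, LT = u.

S(f_1,f_2): lcm = u². S = ⅕uv - ⅘u - ⅖.
  reduce S modulo (f_1, f_2):
  remainder -⅕v + ⅖ ≠ 0; add g_3 = -⅕v + ⅖ to the basis.

The other S-polynomials (S(f_1,g_3), S(f_2,g_3)) all reduce to 0 modulo the current basis, so we have a Gröbner basis.
Inter-reduce: drop elements whose leading term is divisible by another's, tail-reduce, and make monic.

G = {u + 1, v - 2}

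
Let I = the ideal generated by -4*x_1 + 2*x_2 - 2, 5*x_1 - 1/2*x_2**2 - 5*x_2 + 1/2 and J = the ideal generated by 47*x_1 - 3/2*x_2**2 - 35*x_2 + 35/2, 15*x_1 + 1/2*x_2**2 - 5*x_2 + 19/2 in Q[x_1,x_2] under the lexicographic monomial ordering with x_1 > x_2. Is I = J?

Equality of ideals is decidable: compute both reduced Gröbner bases (unique for the ordering) and check whether they agree.
Buchberger on the first generating set:
f_1 = -4*x_1 + 2*x_2 - 2, LT = x_1.
f_2 = 5*x_1 - 1/2*x_2**2 - 5*x_2 + 1/2, LT = x_1.

S(f_1,f_2): lcm = x_1. S = 1/10*x_2**2 + 1/2*x_2 + 2/5.
  leading term x_2**2: no divisor's leading term divides it; move 1/10*x_2**2 to the remainder.
  leading term x_2: no divisor's leading term divides it; move 1/2*x_2 to the remainder.
  leading term 1: no divisor's leading term divides it; move 2/5 to the remainder.
  remainder 1/10*x_2**2 + 1/2*x_2 + 2/5 ≠ 0; add g_3 = 1/10*x_2**2 + 1/2*x_2 + 2/5 to the basis.

The other S-polynomials (S(f_1,g_3), S(f_2,g_3)) all reduce to 0 modulo the current basis, so we have a Gröbner basis.
Inter-reduce: drop elements whose leading term is divisible by another's, tail-reduce, and make monic.
Reduced Gröbner basis: {x_1 - 1/2*x_2 + 1/2, x_2**2 + 5*x_2 + 4}.

Buchberger on the second generating set:
h_1 = 47*x_1 - 3/2*x_2**2 - 35*x_2 + 35/2, LT = x_1.
h_2 = 15*x_1 + 1/2*x_2**2 - 5*x_2 + 19/2, LT = x_1.

S(h_1,h_2): lcm = x_1. S = -46/705*x_2**2 - 58/141*x_2 - 184/705.
  leading term x_2**2: no divisor's leading term divides it; move -46/705*x_2**2 to the remainder.
  leading term x_2: no divisor's leading term divides it; move -58/141*x_2 to the remainder.
  leading term 1: no divisor's leading term divides it; move -184/705 to the remainder.
  remainder -46/705*x_2**2 - 58/141*x_2 - 184/705 ≠ 0; add k_3 = -46/705*x_2**2 - 58/141*x_2 - 184/705 to the basis.

The other S-polynomials (S(h_1,k_3), S(h_2,k_3)) all reduce to 0 modulo the current basis, so we have a Gröbner basis.
Inter-reduce: drop elements whose leading term is divisible by another's, tail-reduce, and make monic.
Reduced Gröbner basis: {x_1 - 25/46*x_2 + 1/2, x_2**2 + 145/23*x_2 + 4}.

These differ, so the ideals are not equal.

No, the ideals differ.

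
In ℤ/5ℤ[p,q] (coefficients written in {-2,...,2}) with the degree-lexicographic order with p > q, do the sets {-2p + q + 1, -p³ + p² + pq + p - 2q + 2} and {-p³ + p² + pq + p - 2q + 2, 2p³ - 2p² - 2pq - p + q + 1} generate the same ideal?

Two ideals are equal iff their reduced Gröbner bases coincide (the reduced basis is unique for a fixed ordering).
Buchberger on the first generating set:
f_1 = -2p + q + 1, LT = p.
f_2 = -p³ + p² + pq + p - 2q + 2, LT = p³.

S(f_1,f_2): lcm = p³. S = 2p²q - 2p² + pq + p - 2q + 2.
  reduce S modulo (f_1, f_2):
  remainder -2q³ + q² + q + 2 ≠ 0; add g_3 = -2q³ + q² + q + 2 to the basis.

The other S-polynomials (S(f_1,g_3), S(f_2,g_3)) all reduce to 0 modulo the current basis, so we have a Gröbner basis.
Inter-reduce: drop elements whose leading term is divisible by another's, tail-reduce, and make monic.
Reduced Gröbner basis: {q³ + 2q² + 2q - 1, p + 2q + 2}.

Buchberger on the second generating set:
h_1 = -p³ + p² + pq + p - 2q + 2, LT = p³.
h_2 = 2p³ - 2p² - 2pq - p + q + 1, LT = p³.

S(h_1,h_2): lcm = p³. S = 2p - q.
  reduce S modulo (h_1, h_2):
  remainder 2p - q ≠ 0; add k_3 = 2p - q to the basis.

S(h_1,k_3): lcm = p³. S = -2p²q - p² - pq - p + 2q - 2.
  reduce S modulo (h_1, h_2, k_3):
  remainder 2q³ - 2q² - q - 2 ≠ 0; add k_4 = 2q³ - 2q² - q - 2 to the basis.

The other S-polynomials (S(h_2,k_3), S(h_1,k_4), S(h_2,k_4), S(k_3,k_4)) all reduce to 0 modulo the current basis, so we have a Gröbner basis.
Inter-reduce: drop elements whose leading term is divisible by another's, tail-reduce, and make monic.
Reduced Gröbner basis: {q³ - q² + 2q - 1, p + 2q}.

Since the reduced bases disagree, the two ideals are not the same.

No, the ideals differ.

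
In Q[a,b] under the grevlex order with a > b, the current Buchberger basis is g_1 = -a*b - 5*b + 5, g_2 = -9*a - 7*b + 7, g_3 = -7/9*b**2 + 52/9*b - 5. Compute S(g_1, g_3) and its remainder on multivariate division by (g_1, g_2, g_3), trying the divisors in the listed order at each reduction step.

S(g_1, g_3) = 52/7*a*b + 5*b**2 - 45/7*a - 5*b; remainder on division = 0.

lcm(LM(g_1), LM(g_3)) = a*b**2.
S = (lcm/LT(g_1))·g_1 − (lcm/LT(g_3))·g_3 = 52/7*a*b + 5*b**2 - 45/7*a - 5*b.
Reduce S modulo (g_1, g_2, g_3) in that order:
  leading term a*b: subtract (-52/7)·g_1 from 52/7*a*b + 5*b**2 - 45/7*a - 5*b → 5*b**2 - 45/7*a - 295/7*b + 260/7
  leading term b**2: subtract (-45/7)·g_3 from 5*b**2 - 45/7*a - 295/7*b + 260/7 → -45/7*a - 5*b + 5
  leading term a: subtract (5/7)·g_2 from -45/7*a - 5*b + 5 → 0
The remainder is 0, so this S-polynomial contributes no new basis element.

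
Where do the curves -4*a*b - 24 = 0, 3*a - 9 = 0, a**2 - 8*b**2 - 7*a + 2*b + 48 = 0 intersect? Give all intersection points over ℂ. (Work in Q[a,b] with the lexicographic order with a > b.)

Compute a lex Gröbner basis by Buchberger's algorithm.
f_1 = -4*a*b - 24, LT = a*b.
f_2 = 3*a - 9, LT = a.
f_3 = a**2 - 7*a - 8*b**2 + 2*b + 48, LT = a**2.

S(f_1,f_2): lcm = a*b. S = 3*b + 6.
  leading term b: no divisor's leading term divides it; move 3*b to the remainder.
  leading term 1: no divisor's leading term divides it; move 6 to the remainder.
  remainder 3*b + 6 ≠ 0; add h_4 = 3*b + 6 to the basis.

The other S-polynomials (S(f_1,f_3), S(f_2,f_3), S(f_1,h_4), S(f_2,h_4), S(f_3,h_4)) all reduce to 0 modulo the current basis, so we have a Gröbner basis.
Inter-reduce: drop elements whose leading term is divisible by another's, tail-reduce, and make monic.
Reduced Gröbner basis: {a - 3, b + 2}.

Since the basis is lex-ordered, b + 2 is univariate in b. Its roots are {-2}. Back-substituting each root into the other basis elements fixes the other coordinates.
  b = -2: the earlier basis element becomes a - 3 = 0, giving a = 3 — point (3, -2).
Zero-dimensionality of the ideal guarantees finitely many solutions over ℂ.

{(3, -2)}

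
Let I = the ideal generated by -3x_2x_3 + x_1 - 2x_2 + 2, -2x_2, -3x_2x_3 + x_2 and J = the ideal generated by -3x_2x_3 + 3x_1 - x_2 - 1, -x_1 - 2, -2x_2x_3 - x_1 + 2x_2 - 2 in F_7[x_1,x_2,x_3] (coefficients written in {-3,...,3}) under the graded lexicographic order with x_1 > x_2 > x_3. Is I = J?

Yes, the ideals are equal.

Since reduced Gröbner bases are canonical representatives of ideals under a given ordering, it suffices to compute and compare them.
Buchberger on the first generating set:
f_1 = -3x_2x_3 + x_1 - 2x_2 + 2, LT = x_2x_3.
f_2 = -2x_2, LT = x_2.
f_3 = -3x_2x_3 + x_2, LT = x_2x_3.

S(f_1,f_2): lcm = x_2x_3. S = 2x_1 + 3x_2 - 3.
  reduce S modulo (f_1, f_2, f_3):
  remainder 2x_1 - 3 ≠ 0; add g_4 = 2x_1 - 3 to the basis.

The other S-polynomials (S(f_1,f_3), S(f_2,f_3), S(f_1,g_4), S(f_2,g_4), S(f_3,g_4)) all reduce to 0 modulo the current basis, so we have a Gröbner basis.
Inter-reduce: drop elements whose leading term is divisible by another's, tail-reduce, and make monic.
Reduced Gröbner basis: {x_1 + 2, x_2}.

Buchberger on the second generating set:
h_1 = -3x_2x_3 + 3x_1 - x_2 - 1, LT = x_2x_3.
h_2 = -x_1 - 2, LT = x_1.
h_3 = -2x_2x_3 - x_1 + 2x_2 - 2, LT = x_2x_3.

S(h_1,h_3): lcm = x_2x_3. S = 2x_1 - x_2 - 3.
  reduce S modulo (h_1, h_2, h_3):
  remainder -x_2 ≠ 0; add k_4 = -x_2 to the basis.

The other S-polynomials (S(h_1,h_2), S(h_2,h_3), S(h_1,k_4), S(h_2,k_4), S(h_3,k_4)) all reduce to 0 modulo the current basis, so we have a Gröbner basis.
Inter-reduce: drop elements whose leading term is divisible by another's, tail-reduce, and make monic.
Reduced Gröbner basis: {x_1 + 2, x_2}.

The two bases agree; hence the ideals are identical.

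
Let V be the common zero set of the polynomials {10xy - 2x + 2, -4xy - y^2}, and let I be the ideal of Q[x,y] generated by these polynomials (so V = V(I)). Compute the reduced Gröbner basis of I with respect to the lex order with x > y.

f_1 = 10xy - 2x + 2, LT = xy.
f_2 = -4xy - y^2, LT = xy.

S(f_1,f_2): lcm = xy. S = -1/5x - 1/4y^2 + 1/5.
  leading term x: no divisor's leading term divides it; move -1/5x to the remainder.
  leading term y^2: no divisor's leading term divides it; move -1/4y^2 to the remainder.
  leading term 1: no divisor's leading term divides it; move 1/5 to the remainder.
  remainder -1/5x - 1/4y^2 + 1/5 ≠ 0; add g_3 = -1/5x - 1/4y^2 + 1/5 to the basis.

S(f_1,g_3): lcm = xy. S = -1/5x - 5/4y^3 + y + 1/5.
  leading term x: subtract (1)·g_3 from -1/5x - 5/4y^3 + y + 1/5 → -5/4y^3 + 1/4y^2 + y
  leading term y^3: no divisor's leading term divides it; move -5/4y^3 to the remainder.
  leading term y^2: no divisor's leading term divides it; move 1/4y^2 to the remainder.
  leading term y: no divisor's leading term divides it; move y to the remainder.
  remainder -5/4y^3 + 1/4y^2 + y ≠ 0; add g_4 = -5/4y^3 + 1/4y^2 + y to the basis.

The other S-polynomials (S(f_2,g_3), S(f_1,g_4), S(f_2,g_4), S(g_3,g_4)) all reduce to 0 modulo the current basis, so we have a Gröbner basis.
Inter-reduce: drop elements whose leading term is divisible by another's, tail-reduce, and make monic.

G = {x + 5/4y^2 - 1, y^3 - 1/5y^2 - 4/5y}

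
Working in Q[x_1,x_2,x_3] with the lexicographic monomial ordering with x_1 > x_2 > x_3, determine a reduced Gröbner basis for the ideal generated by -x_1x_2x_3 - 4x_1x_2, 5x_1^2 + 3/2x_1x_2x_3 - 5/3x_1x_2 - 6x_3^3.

f_1 = -x_1x_2x_3 - 4x_1x_2, LT = x_1x_2x_3.
f_2 = 5x_1^2 + 3/2x_1x_2x_3 - 5/3x_1x_2 - 6x_3^3, LT = x_1^2.

S(f_1,f_2): lcm = x_1^2x_2x_3. S = 4x_1^2x_2 - 3/10x_1x_2^2x_3^2 + 1/3x_1x_2^2x_3 + 6/5x_2x_3^4.
  leading term x_1^2x_2: subtract (4/5x_2)·f_2 from 4x_1^2x_2 - 3/10x_1x_2^2x_3^2 + 1/3x_1x_2^2x_3 + 6/5x_2x_3^4 → -3/10x_1x_2^2x_3^2 - 13/15x_1x_2^2x_3 + 4/3x_1x_2^2 + 6/5x_2x_3^4 + 24/5x_2x_3^3
  leading term x_1x_2^2x_3^2: subtract (3/10x_2x_3)·f_1 from -3/10x_1x_2^2x_3^2 - 13/15x_1x_2^2x_3 + 4/3x_1x_2^2 + 6/5x_2x_3^4 + 24/5x_2x_3^3 → 1/3x_1x_2^2x_3 + 4/3x_1x_2^2 + 6/5x_2x_3^4 + 24/5x_2x_3^3
  leading term x_1x_2^2x_3: subtract (-1/3x_2)·f_1 from 1/3x_1x_2^2x_3 + 4/3x_1x_2^2 + 6/5x_2x_3^4 + 24/5x_2x_3^3 → 6/5x_2x_3^4 + 24/5x_2x_3^3
  leading term x_2x_3^4: no divisor's leading term divides it; move 6/5x_2x_3^4 to the remainder.
  leading term x_2x_3^3: no divisor's leading term divides it; move 24/5x_2x_3^3 to the remainder.
  remainder 6/5x_2x_3^4 + 24/5x_2x_3^3 ≠ 0; add g_3 = 6/5x_2x_3^4 + 24/5x_2x_3^3 to the basis.

The other S-polynomials (S(f_1,g_3), S(f_2,g_3)) all reduce to 0 modulo the current basis, so we have a Gröbner basis.

G = {x_1^2 - 23/15x_1x_2 - 6/5x_3^3, x_1x_2x_3 + 4x_1x_2, x_2x_3^4 + 4x_2x_3^3}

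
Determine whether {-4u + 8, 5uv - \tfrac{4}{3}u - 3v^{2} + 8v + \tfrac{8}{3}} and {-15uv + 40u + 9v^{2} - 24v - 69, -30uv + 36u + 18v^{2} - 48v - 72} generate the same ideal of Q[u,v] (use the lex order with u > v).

For a fixed monomial order, each ideal has a unique reduced Gröbner basis; comparing bases decides equality.
Buchberger on the first generating set:
f_1 = -4u + 8, LT = u.
f_2 = 5uv - \tfrac{4}{3}u - 3v^{2} + 8v + \tfrac{8}{3}, LT = uv.

S(f_1,f_2): lcm = uv. S = \tfrac{4}{15}u + \tfrac{3}{5}v^{2} - \tfrac{18}{5}v - \tfrac{8}{15}.
  leading term u: subtract (-\tfrac{1}{15})·f_1 from \tfrac{4}{15}u + \tfrac{3}{5}v^{2} - \tfrac{18}{5}v - \tfrac{8}{15} → \tfrac{3}{5}v^{2} - \tfrac{18}{5}v
  leading term v^{2}: no divisor's leading term divides it; move \tfrac{3}{5}v^{2} to the remainder.
  leading term v: no divisor's leading term divides it; move -\tfrac{18}{5}v to the remainder.
  remainder \tfrac{3}{5}v^{2} - \tfrac{18}{5}v ≠ 0; add g_3 = \tfrac{3}{5}v^{2} - \tfrac{18}{5}v to the basis.

The other S-polynomials (S(f_1,g_3), S(f_2,g_3)) all reduce to 0 modulo the current basis, so we have a Gröbner basis.
Inter-reduce: drop elements whose leading term is divisible by another's, tail-reduce, and make monic.
Reduced Gröbner basis: {u - 2, v^{2} - 6v}.

Buchberger on the second generating set:
h_1 = -15uv + 40u + 9v^{2} - 24v - 69, LT = uv.
h_2 = -30uv + 36u + 18v^{2} - 48v - 72, LT = uv.

S(h_1,h_2): lcm = uv. S = -\tfrac{22}{15}u + \tfrac{11}{5}.
  leading term u: no divisor's leading term divides it; move -\tfrac{22}{15}u to the remainder.
  leading term 1: no divisor's leading term divides it; move \tfrac{11}{5} to the remainder.
  remainder -\tfrac{22}{15}u + \tfrac{11}{5} ≠ 0; add k_3 = -\tfrac{22}{15}u + \tfrac{11}{5} to the basis.

S(h_1,k_3): lcm = uv. S = -\tfrac{8}{3}u - \tfrac{3}{5}v^{2} + \tfrac{31}{10}v + \tfrac{23}{5}.
  leading term u: subtract (\tfrac{20}{11})·k_3 from -\tfrac{8}{3}u - \tfrac{3}{5}v^{2} + \tfrac{31}{10}v + \tfrac{23}{5} → -\tfrac{3}{5}v^{2} + \tfrac{31}{10}v + \tfrac{3}{5}
  leading term v^{2}: no divisor's leading term divides it; move -\tfrac{3}{5}v^{2} to the remainder.
  leading term v: no divisor's leading term divides it; move \tfrac{31}{10}v to the remainder.
  leading term 1: no divisor's leading term divides it; move \tfrac{3}{5} to the remainder.
  remainder -\tfrac{3}{5}v^{2} + \tfrac{31}{10}v + \tfrac{3}{5} ≠ 0; add k_4 = -\tfrac{3}{5}v^{2} + \tfrac{31}{10}v + \tfrac{3}{5} to the basis.

The other S-polynomials (S(h_2,k_3), S(h_1,k_4), S(h_2,k_4), S(k_3,k_4)) all reduce to 0 modulo the current basis, so we have a Gröbner basis.
Inter-reduce: drop elements whose leading term is divisible by another's, tail-reduce, and make monic.
Reduced Gröbner basis: {u - \tfrac{3}{2}, v^{2} - \tfrac{31}{6}v - 1}.

The bases are distinct; the ideals are different.

No, the ideals differ.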